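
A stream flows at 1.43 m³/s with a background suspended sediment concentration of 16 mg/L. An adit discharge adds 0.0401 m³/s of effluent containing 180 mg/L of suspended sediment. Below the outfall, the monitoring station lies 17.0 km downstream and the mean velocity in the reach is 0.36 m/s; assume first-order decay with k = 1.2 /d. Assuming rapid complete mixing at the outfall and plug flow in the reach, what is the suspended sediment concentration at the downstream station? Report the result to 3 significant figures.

10.6 mg/L

Mass balance: C = (1.430·16.00 + 0.04010·180.0) / 1.470 = 30.10/1.470 = 20.47 mg/L.
Travel time t = 17.0·1000 / 0.36 = 47220 s = 13.12 h.
First-order decay: C = 20.47·exp(−k·t) = 20.47·0.5190 = 10.63 mg/L.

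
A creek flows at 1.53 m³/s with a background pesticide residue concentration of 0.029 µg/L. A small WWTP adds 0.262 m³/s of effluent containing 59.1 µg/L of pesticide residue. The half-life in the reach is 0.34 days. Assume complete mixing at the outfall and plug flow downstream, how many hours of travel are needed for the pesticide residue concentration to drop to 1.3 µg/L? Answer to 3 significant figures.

22.3 h

Mass balance: C = (1.530·0.02900 + 0.2620·59.10) / 1.792 = 15.53/1.792 = 8.665 µg/L.
Half-life 0.34 d → k = ln 2 / 0.34 = 2.039 d⁻¹.
8.665·exp(−k·t) = 1.3 → t = ln(8.665/1.3)/k = 80400 s = 22.33 h.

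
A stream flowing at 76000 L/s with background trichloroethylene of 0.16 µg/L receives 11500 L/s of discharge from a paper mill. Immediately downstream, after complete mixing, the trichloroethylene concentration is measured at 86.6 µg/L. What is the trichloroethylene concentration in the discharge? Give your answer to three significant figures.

Mass balance: 76000·0.1600 + 11500·Cₑ = 87500·86.60
→ Cₑ = (87500·86.60 − 76000·0.1600) / 11500 = 657.9 µg/L.

658 µg/L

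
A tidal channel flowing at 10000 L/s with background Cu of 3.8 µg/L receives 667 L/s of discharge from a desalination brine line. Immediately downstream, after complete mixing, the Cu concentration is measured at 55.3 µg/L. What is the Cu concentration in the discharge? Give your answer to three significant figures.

Mass balance: 10000·3.800 + 667.0·Cₑ = 10670·55.30
→ Cₑ = (10670·55.30 − 10000·3.800) / 667.0 = 827.4 µg/L.

827 µg/L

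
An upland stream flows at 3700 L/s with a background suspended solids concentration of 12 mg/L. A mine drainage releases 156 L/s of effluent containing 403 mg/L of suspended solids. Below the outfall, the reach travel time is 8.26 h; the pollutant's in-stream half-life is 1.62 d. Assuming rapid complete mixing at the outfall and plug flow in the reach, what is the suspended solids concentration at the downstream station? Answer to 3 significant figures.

24.0 mg/L

Mixed concentration C = ΣQC/ΣQ = (3700·12.00 + 156.0·403.0) / 3856 = 107300/3856 = 27.82 mg/L.
Half-life 1.62 d → k = ln 2 / 1.62 = 0.4279 d⁻¹.
Applying C = C₀e^(−kt): 27.82 × 0.8631 = 24.01 mg/L.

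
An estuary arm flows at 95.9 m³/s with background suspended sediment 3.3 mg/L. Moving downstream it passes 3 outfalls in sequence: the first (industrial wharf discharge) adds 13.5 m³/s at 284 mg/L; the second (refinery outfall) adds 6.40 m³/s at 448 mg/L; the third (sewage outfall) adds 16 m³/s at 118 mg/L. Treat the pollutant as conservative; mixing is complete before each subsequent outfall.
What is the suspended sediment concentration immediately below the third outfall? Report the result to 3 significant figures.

67.6 mg/L

After outfall 1: Q = 95.90 + 13.50 = 109.4 m³/s; C = (95.90·3.300 + 13.50·284.0)/109.4 = 37.94 mg/L.
After outfall 2: Q = 109.4 + 6.400 = 115.8 m³/s; C = (109.4·37.94 + 6.400·448.0)/115.8 = 60.60 mg/L.
After outfall 3: Q = 115.8 + 16.00 = 131.8 m³/s; C = (115.8·60.60 + 16.00·118.0)/131.8 = 67.57 mg/L.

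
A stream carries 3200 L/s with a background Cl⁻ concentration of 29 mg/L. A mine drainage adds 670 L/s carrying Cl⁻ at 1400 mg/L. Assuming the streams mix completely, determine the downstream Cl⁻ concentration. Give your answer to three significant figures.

After mixing, C = (3200·29.00 + 670.0·1400) / 3870 = 1031000/3870 = 266.4 mg/L.

266 mg/L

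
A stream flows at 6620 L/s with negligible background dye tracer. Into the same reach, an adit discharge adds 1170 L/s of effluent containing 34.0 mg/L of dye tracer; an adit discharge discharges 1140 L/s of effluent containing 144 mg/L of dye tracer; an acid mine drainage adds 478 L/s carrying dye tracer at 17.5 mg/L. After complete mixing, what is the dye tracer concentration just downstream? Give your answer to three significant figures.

22.6 mg/L

After mixing, C = (6620·0 + 1170·34.00 + 1140·144.0 + 478.0·17.50) / 9408 = 212300/9408 = 22.57 mg/L.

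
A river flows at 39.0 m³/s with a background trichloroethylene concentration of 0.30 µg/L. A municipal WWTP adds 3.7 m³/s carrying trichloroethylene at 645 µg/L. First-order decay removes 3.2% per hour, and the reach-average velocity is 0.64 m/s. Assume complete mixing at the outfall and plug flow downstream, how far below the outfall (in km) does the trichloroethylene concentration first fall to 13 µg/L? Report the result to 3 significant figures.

Mixed concentration C = ΣQC/ΣQ = (39.00·0.3000 + 3.700·645.0) / 42.70 = 2398/42.70 = 56.16 µg/L.
3.2%/h lost → k = −ln(1 − 0.032) = 0.03252 h⁻¹.
Set 56.16·exp(−k·t) = 13 → t = ln(56.16/13)/k = 162000 s = 44.99 h.
Distance = v·t = 0.64·162000 = 103700 m = 103.7 km.

104 km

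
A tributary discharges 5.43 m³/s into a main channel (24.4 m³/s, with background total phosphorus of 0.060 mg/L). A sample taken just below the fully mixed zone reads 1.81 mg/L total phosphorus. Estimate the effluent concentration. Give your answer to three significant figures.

9.67 mg/L

Mass balance: 24.40·0.06000 + 5.430·Cₑ = 29.83·1.810
→ Cₑ = (29.83·1.810 − 24.40·0.06000) / 5.430 = 9.674 mg/L.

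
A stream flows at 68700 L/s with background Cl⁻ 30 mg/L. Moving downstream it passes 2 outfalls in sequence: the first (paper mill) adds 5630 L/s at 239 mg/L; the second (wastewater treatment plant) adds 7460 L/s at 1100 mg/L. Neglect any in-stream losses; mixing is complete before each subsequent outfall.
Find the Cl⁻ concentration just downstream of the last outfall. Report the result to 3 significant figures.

142 mg/L

Below outfall 1: Q → 74330 L/s, C = (68700·30.00 + 5630·239.0)/74330 = 45.83 mg/L.
Below outfall 2: Q → 81790 L/s, C = (74330·45.83 + 7460·1100)/81790 = 142.0 mg/L.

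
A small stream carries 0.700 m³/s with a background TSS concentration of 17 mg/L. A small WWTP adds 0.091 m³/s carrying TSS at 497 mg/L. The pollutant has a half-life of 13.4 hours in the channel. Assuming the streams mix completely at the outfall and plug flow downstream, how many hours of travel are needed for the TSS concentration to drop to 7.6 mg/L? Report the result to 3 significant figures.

43.5 h

Mixed concentration C = ΣQC/ΣQ = (0.7000·17.00 + 0.09100·497.0) / 0.7910 = 57.13/0.7910 = 72.22 mg/L.
Half-life 13.4 h → k = ln 2 / 13.4 = 0.05173 h⁻¹ = 1.241 d⁻¹.
72.22·exp(−k·t) = 7.6 → t = ln(72.22/7.6)/k = 156700 s = 43.53 h.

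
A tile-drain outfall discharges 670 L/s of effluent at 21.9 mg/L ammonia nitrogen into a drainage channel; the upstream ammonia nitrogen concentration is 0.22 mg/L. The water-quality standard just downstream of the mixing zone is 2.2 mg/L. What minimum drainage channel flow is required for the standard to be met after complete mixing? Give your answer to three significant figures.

6670 L/s

Set C_mix = 2.2: (Q·0.2200 + 670.0·21.90) / (Q + 670.0) = 2.2
→ Q = 670.0·(21.90 − 2.2)/(2.2 − 0.2200) = 6666 L/s.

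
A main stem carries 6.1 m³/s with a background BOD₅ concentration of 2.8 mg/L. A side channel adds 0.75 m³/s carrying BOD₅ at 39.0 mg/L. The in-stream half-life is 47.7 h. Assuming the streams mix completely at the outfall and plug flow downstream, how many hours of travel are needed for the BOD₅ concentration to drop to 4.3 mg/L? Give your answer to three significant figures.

Mixed concentration C = ΣQC/ΣQ = (6.100·2.800 + 0.7500·39.00) / 6.850 = 46.33/6.850 = 6.764 mg/L.
Half-life 47.7 h → k = ln 2 / 47.7 = 0.01453 h⁻¹ = 0.3488 d⁻¹.
6.764·exp(−k·t) = 4.3 → t = ln(6.764/4.3)/k = 112200 s = 31.17 h.

31.2 h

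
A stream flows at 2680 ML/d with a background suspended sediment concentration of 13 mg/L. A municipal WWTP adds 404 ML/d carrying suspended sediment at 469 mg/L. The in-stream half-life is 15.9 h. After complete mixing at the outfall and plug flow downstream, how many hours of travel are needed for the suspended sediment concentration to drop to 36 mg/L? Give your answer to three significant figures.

Mixed concentration C = ΣQC/ΣQ = (2680·13.00 + 404.0·469.0) / 3084 = 224300/3084 = 72.74 mg/L.
Half-life 15.9 h → k = ln 2 / 15.9 = 0.04359 h⁻¹ = 1.046 d⁻¹.
72.74·exp(−k·t) = 36 → t = ln(72.74/36)/k = 58080 s = 16.13 h.

16.1 h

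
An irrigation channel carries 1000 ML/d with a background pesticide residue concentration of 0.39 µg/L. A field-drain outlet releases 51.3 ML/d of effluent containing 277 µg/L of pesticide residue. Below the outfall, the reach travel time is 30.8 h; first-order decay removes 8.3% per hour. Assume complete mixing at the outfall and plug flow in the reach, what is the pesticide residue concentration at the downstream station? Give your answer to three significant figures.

Flow-weighted average: C = (1000·0.3900 + 51.30·277.0) / 1051 = 14600/1051 = 13.89 µg/L.
8.3%/h lost → k = −ln(1 − 0.083) = 0.08665 h⁻¹.
After decay, C = 13.89 × e^(−kt) = 13.89 × 0.06934 = 0.9630 µg/L.

0.963 µg/L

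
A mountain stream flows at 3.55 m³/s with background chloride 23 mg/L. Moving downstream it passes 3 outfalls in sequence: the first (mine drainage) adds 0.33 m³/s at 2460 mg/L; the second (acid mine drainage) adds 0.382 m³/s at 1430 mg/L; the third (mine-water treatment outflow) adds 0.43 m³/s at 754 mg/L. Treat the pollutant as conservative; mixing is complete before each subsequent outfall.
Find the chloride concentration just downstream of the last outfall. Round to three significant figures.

Outfall 1: combined Q = 3.880 m³/s; C = (3.550·23.00 + 0.3300·2460)/3.880 = 230.3 mg/L.
Outfall 2: combined Q = 4.262 m³/s; C = (3.880·230.3 + 0.3820·1430)/4.262 = 337.8 mg/L.
Outfall 3: combined Q = 4.692 m³/s; C = (4.262·337.8 + 0.4300·754.0)/4.692 = 375.9 mg/L.

376 mg/L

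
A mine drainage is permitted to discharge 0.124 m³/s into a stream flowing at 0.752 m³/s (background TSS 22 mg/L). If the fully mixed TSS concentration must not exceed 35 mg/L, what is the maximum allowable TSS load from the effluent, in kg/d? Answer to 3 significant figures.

Mass balance at the limit: 0.7520·22.00 + 0.1240·Cₑ = 0.8760·35 → Cₑ = 113.8 mg/L.
Load = 0.1240 m³/s × 113.8 g/m³ × 86 400 s/d = 1220 kg/d.

1220 kg/d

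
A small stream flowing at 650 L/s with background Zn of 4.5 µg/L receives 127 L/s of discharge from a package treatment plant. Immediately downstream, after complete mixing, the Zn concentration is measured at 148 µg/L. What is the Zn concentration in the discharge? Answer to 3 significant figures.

882 µg/L

Mass balance: 650.0·4.500 + 127.0·Cₑ = 777.0·148.0
→ Cₑ = (777.0·148.0 − 650.0·4.500) / 127.0 = 882.4 µg/L.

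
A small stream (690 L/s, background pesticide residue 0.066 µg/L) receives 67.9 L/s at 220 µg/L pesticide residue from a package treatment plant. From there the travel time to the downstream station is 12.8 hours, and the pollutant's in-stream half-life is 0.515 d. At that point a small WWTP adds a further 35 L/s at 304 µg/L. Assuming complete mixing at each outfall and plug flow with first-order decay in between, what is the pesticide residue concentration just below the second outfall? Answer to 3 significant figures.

After mixing, C = (690.0·0.06600 + 67.90·220.0) / 757.9 = 14980/757.9 = 19.77 µg/L; combined flow 757.9 L/s.
Half-life 0.515 d → k = ln 2 / 0.515 = 1.346 d⁻¹.
Decay over the reach: 19.77·exp(−kt) = 19.77·0.4878 = 9.644 µg/L.
Second outfall: C = (757.9·9.644 + 35.00·304.0)/792.9 = 22.64 µg/L.

22.6 µg/L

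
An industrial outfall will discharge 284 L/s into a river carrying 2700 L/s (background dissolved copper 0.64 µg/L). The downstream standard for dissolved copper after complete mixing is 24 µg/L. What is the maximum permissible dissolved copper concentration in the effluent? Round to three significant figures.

246 µg/L

At the limit, (Qr·Cr + Qe·Cₑ)/(Qr + Qe) = 24:
Cₑ = (2984·24 − 2700·0.6400) / 284.0 = 246.1 µg/L.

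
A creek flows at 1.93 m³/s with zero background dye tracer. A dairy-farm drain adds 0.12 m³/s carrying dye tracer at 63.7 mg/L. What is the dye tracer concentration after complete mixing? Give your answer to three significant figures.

3.73 mg/L

Mass balance: C = (1.930·0 + 0.1200·63.70) / 2.050 = 7.644/2.050 = 3.729 mg/L.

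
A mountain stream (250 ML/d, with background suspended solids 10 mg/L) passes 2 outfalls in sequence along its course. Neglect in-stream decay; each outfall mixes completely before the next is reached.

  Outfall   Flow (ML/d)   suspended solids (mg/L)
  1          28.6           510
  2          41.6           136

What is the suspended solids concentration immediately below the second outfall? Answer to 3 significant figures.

After outfall 1: Q = 250.0 + 28.60 = 278.6 ML/d; C = (250.0·10.00 + 28.60·510.0)/278.6 = 61.33 mg/L.
After outfall 2: Q = 278.6 + 41.60 = 320.2 ML/d; C = (278.6·61.33 + 41.60·136.0)/320.2 = 71.03 mg/L.

71.0 mg/L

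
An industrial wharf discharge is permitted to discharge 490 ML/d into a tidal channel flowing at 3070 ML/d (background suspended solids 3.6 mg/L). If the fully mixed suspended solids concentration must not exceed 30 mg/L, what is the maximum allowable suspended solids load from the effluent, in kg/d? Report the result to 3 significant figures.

95700 kg/d

Mass balance at the limit: 3070·3.600 + 490.0·Cₑ = 3560·30 → Cₑ = 195.4 mg/L.
490.0 ML/d = 5.671 m³/s. Load = 5.671 m³/s × 195.4 g/m³ × 86 400 s/d = 95750 kg/d.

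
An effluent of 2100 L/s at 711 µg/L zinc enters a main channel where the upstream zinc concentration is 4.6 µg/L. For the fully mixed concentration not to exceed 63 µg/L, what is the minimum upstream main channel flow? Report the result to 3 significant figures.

23300 L/s

Set C_mix = 63: (Q·4.600 + 2100·711.0) / (Q + 2100) = 63
→ Q = 2100·(711.0 − 63)/(63 − 4.600) = 23300 L/s.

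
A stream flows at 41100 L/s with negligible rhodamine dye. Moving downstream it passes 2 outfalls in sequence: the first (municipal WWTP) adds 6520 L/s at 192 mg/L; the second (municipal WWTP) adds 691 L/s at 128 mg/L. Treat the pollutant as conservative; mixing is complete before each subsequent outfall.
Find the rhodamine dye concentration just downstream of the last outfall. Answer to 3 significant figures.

Outfall 1: combined Q = 47620 L/s; C = (41100·0 + 6520·192.0)/47620 = 26.29 mg/L.
Outfall 2: combined Q = 48310 L/s; C = (47620·26.29 + 691.0·128.0)/48310 = 27.74 mg/L.

27.7 mg/L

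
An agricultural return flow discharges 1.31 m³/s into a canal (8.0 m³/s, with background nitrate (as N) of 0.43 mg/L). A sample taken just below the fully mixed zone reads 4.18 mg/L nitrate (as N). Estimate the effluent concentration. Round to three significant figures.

Mass balance: 8.000·0.4300 + 1.310·Cₑ = 9.310·4.180
→ Cₑ = (9.310·4.180 − 8.000·0.4300) / 1.310 = 27.08 mg/L.

27.1 mg/L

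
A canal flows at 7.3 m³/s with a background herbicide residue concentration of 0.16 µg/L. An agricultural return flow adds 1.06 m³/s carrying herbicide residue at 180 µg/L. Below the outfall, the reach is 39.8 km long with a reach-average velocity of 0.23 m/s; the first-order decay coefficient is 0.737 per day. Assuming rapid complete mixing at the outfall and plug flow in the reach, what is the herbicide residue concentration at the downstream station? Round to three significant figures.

5.25 µg/L

After mixing, C = (7.300·0.1600 + 1.060·180.0) / 8.360 = 192.0/8.360 = 22.96 µg/L.
Travel time t = 39.8·1000 / 0.23 = 173000 s = 48.07 h.
Applying C = C₀e^(−kt): 22.96 × 0.2285 = 5.248 µg/L.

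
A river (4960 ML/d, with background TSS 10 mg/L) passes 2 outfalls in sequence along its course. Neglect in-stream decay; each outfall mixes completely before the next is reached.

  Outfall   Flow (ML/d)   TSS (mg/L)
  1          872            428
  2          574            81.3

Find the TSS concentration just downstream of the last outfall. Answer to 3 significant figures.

73.3 mg/L

After outfall 1: Q = 4960 + 872.0 = 5832 ML/d; C = (4960·10.00 + 872.0·428.0)/5832 = 72.50 mg/L.
After outfall 2: Q = 5832 + 574.0 = 6406 ML/d; C = (5832·72.50 + 574.0·81.30)/6406 = 73.29 mg/L.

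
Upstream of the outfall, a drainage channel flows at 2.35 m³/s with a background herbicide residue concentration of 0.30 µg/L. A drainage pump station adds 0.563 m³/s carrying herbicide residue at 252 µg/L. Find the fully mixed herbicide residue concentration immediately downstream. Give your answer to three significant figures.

Mass balance: C = (2.350·0.3000 + 0.5630·252.0) / 2.913 = 142.6/2.913 = 48.95 µg/L.

48.9 µg/L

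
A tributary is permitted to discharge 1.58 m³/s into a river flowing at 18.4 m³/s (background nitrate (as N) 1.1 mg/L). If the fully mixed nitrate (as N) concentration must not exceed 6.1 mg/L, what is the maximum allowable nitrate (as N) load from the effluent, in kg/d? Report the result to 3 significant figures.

Mass balance at the limit: 18.40·1.100 + 1.580·Cₑ = 19.98·6.1 → Cₑ = 64.33 mg/L.
Load = 1.580 m³/s × 64.33 g/m³ × 86 400 s/d = 8782 kg/d.

8780 kg/d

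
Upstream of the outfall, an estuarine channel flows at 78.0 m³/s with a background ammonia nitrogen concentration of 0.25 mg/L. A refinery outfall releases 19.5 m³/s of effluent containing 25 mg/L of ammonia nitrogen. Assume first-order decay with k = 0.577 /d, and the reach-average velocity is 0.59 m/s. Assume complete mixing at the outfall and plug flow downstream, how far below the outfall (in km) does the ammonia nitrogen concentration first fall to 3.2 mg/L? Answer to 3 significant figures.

42.9 km

Mass balance: C = (78.00·0.2500 + 19.50·25.00) / 97.50 = 507.0/97.50 = 5.200 mg/L.
Set 5.200·exp(−k·t) = 3.2 → t = ln(5.200/3.2)/k = 72700 s = 20.19 h.
Distance = v·t = 0.59·72700 = 42890 m = 42.89 km.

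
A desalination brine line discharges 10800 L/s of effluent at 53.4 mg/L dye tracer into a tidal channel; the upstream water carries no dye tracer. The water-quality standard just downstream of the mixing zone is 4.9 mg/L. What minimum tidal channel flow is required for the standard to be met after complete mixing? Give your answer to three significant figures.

Set C_mix = 4.9: (Q·0 + 10800·53.40) / (Q + 10800) = 4.9
→ Q = 10800·(53.40 − 4.9)/(4.9 − 0) = 106900 L/s.

107000 L/s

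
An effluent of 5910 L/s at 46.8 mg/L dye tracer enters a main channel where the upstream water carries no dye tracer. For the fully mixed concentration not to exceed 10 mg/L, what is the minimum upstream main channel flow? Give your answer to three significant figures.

Set C_mix = 10: (Q·0 + 5910·46.80) / (Q + 5910) = 10
→ Q = 5910·(46.80 − 10)/(10 − 0) = 21750 L/s.

21700 L/s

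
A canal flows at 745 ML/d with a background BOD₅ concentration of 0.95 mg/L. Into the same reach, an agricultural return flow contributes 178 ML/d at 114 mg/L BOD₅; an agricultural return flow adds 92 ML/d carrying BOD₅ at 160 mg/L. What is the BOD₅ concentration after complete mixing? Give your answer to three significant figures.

35.2 mg/L

Mixed concentration C = ΣQC/ΣQ = (745.0·0.9500 + 178.0·114.0 + 92.00·160.0) / 1015 = 35720/1015 = 35.19 mg/L.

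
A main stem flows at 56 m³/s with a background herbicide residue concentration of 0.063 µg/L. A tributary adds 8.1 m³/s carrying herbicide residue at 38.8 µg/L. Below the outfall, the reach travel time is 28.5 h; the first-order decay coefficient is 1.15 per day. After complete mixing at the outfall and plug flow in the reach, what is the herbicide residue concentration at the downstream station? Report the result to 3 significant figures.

Mixed concentration C = ΣQC/ΣQ = (56.00·0.06300 + 8.100·38.80) / 64.10 = 317.8/64.10 = 4.958 µg/L.
Decay over the reach: 4.958·exp(−kt) = 4.958·0.2552 = 1.265 µg/L.

1.27 µg/L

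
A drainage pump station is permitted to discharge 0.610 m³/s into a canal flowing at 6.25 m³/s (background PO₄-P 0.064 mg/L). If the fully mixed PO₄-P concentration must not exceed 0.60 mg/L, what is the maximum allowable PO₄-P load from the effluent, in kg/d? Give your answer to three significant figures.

Mass balance at the limit: 6.250·0.06400 + 0.6100·Cₑ = 6.860·0.60 → Cₑ = 6.092 mg/L.
Load = 0.6100 m³/s × 6.092 g/m³ × 86 400 s/d = 321.1 kg/d.

321 kg/d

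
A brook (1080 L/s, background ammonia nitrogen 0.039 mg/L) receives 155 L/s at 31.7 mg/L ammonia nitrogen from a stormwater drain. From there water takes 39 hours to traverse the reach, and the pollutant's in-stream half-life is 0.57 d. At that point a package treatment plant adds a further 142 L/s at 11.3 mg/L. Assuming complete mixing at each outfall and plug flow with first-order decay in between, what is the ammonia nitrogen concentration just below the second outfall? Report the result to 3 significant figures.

1.66 mg/L

Conservation of mass: C = (1080·0.03900 + 155.0·31.70) / 1235 = 4956/1235 = 4.013 mg/L; combined flow 1235 L/s.
Half-life 0.57 d → k = ln 2 / 0.57 = 1.216 d⁻¹.
After decay, C = 4.013 × e^(−kt) = 4.013 × 0.1386 = 0.5562 mg/L.
Second outfall: C = (1235·0.5562 + 142.0·11.30)/1377 = 1.664 mg/L.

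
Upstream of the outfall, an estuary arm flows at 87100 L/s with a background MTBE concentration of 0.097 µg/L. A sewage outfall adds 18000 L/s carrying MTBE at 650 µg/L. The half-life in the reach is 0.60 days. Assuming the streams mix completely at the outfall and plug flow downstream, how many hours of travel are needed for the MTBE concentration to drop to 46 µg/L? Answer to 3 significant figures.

18.4 h

After mixing, C = (87100·0.09700 + 18000·650.0) / 105100 = 11710000/105100 = 111.4 µg/L.
Half-life 0.60 d → k = ln 2 / 0.60 = 1.155 d⁻¹.
111.4·exp(−k·t) = 46 → t = ln(111.4/46)/k = 66150 s = 18.38 h.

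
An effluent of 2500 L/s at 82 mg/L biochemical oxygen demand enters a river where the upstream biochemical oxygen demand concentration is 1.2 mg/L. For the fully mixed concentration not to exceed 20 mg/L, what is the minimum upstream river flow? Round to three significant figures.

8240 L/s

Set C_mix = 20: (Q·1.200 + 2500·82.00) / (Q + 2500) = 20
→ Q = 2500·(82.00 − 20)/(20 − 1.200) = 8245 L/s.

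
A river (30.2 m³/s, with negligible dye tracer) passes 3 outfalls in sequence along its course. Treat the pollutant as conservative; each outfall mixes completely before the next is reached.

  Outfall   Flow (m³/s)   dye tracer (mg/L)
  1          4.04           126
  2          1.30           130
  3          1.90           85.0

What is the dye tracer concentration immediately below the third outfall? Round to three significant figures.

Below outfall 1: Q → 34.24 m³/s, C = (30.20·0 + 4.040·126.0)/34.24 = 14.87 mg/L.
Below outfall 2: Q → 35.54 m³/s, C = (34.24·14.87 + 1.300·130.0)/35.54 = 19.08 mg/L.
Below outfall 3: Q → 37.44 m³/s, C = (35.54·19.08 + 1.900·85.00)/37.44 = 22.42 mg/L.

22.4 mg/L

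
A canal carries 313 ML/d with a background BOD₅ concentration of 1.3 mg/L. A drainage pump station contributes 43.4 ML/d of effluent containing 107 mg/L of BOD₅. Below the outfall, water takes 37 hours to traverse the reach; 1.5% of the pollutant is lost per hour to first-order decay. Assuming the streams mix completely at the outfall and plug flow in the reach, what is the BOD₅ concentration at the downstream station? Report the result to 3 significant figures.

8.10 mg/L

Conservation of mass: C = (313.0·1.300 + 43.40·107.0) / 356.4 = 5051/356.4 = 14.17 mg/L.
1.5%/h lost → k = −ln(1 − 0.015) = 0.01511 h⁻¹.
Decay over the reach: 14.17·exp(−kt) = 14.17·0.5717 = 8.101 mg/L.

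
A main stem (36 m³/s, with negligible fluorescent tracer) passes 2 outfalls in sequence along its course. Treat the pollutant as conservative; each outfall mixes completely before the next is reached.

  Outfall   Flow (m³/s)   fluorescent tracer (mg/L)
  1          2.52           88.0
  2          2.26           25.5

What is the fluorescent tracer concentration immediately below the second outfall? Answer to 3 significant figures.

Below outfall 1: Q → 38.52 m³/s, C = (36.00·0 + 2.520·88.00)/38.52 = 5.757 mg/L.
Below outfall 2: Q → 40.78 m³/s, C = (38.52·5.757 + 2.260·25.50)/40.78 = 6.851 mg/L.

6.85 mg/L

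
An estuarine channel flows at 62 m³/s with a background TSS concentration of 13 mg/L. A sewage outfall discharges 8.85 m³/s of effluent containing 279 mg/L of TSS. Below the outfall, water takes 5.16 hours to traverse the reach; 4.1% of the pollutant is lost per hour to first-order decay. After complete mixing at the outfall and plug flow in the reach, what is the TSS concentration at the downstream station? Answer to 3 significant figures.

Mass balance: C = (62.00·13.00 + 8.850·279.0) / 70.85 = 3275/70.85 = 46.23 mg/L.
4.1%/h lost → k = −ln(1 − 0.041) = 0.04186 h⁻¹.
Applying C = C₀e^(−kt): 46.23 × 0.8057 = 37.25 mg/L.

37.2 mg/L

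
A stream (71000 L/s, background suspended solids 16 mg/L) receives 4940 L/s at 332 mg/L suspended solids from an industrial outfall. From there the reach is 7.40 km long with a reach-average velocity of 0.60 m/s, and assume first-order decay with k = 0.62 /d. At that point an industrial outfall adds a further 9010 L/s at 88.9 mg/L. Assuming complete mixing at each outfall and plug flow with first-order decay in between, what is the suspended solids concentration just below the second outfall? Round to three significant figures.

Conservation of mass: C = (71000·16.00 + 4940·332.0) / 75940 = 2776000/75940 = 36.56 mg/L; combined flow 75940 L/s.
Travel time t = 7.40·1000 / 0.60 = 12330 s = 3.426 h.
Applying C = C₀e^(−kt): 36.56 × 0.9153 = 33.46 mg/L.
Second outfall: C = (75940·33.46 + 9010·88.90)/84950 = 39.34 mg/L.

39.3 mg/L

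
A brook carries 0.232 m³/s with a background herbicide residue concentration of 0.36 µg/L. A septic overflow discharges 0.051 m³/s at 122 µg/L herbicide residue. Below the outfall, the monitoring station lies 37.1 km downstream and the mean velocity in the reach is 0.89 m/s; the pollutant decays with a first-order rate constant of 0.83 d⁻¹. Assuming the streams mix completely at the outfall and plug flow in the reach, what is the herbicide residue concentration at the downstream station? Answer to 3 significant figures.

Mass balance: C = (0.2320·0.3600 + 0.05100·122.0) / 0.2830 = 6.306/0.2830 = 22.28 µg/L.
Travel time t = 37.1·1000 / 0.89 = 41690 s = 11.58 h.
First-order decay: C = 22.28·exp(−k·t) = 22.28·0.6700 = 14.93 µg/L.

14.9 µg/L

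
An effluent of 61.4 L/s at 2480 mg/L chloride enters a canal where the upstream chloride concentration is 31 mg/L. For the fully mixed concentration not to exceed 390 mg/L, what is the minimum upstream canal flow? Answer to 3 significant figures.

Set C_mix = 390: (Q·31.00 + 61.40·2480) / (Q + 61.40) = 390
→ Q = 61.40·(2480 − 390)/(390 − 31.00) = 357.5 L/s.

357 L/s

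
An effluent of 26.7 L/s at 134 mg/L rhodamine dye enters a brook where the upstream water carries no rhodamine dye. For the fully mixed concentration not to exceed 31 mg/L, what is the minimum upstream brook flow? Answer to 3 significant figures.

88.7 L/s

Set C_mix = 31: (Q·0 + 26.70·134.0) / (Q + 26.70) = 31
→ Q = 26.70·(134.0 − 31)/(31 − 0) = 88.71 L/s.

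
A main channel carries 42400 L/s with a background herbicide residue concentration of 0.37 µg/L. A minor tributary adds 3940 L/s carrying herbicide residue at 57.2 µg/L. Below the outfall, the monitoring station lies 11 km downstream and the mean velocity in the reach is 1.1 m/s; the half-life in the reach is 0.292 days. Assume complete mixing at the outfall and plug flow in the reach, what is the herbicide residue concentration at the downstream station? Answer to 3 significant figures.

3.95 µg/L

Conservation of mass: C = (42400·0.3700 + 3940·57.20) / 46340 = 241100/46340 = 5.202 µg/L.
Travel time t = 11·1000 / 1.1 = 10000 s = 2.778 h.
Half-life 0.292 d → k = ln 2 / 0.292 = 2.374 d⁻¹.
First-order decay: C = 5.202·exp(−k·t) = 5.202·0.7598 = 3.952 µg/L.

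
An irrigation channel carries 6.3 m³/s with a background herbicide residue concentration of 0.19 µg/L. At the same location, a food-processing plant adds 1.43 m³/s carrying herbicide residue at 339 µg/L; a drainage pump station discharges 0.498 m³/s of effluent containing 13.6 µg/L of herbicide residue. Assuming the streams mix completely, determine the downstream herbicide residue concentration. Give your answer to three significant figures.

Flow-weighted average: C = (6.300·0.1900 + 1.430·339.0 + 0.4980·13.60) / 8.228 = 492.7/8.228 = 59.89 µg/L.

59.9 µg/L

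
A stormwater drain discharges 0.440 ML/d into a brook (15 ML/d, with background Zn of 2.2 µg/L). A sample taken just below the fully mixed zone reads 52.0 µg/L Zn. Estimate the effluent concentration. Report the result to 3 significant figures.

Mass balance: 15.00·2.200 + 0.4400·Cₑ = 15.44·52.00
→ Cₑ = (15.44·52.00 − 15.00·2.200) / 0.4400 = 1750 µg/L.

1750 µg/L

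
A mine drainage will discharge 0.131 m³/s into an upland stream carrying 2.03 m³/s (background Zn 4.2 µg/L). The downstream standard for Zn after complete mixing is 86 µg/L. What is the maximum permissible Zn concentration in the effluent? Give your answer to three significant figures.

At the limit, (Qr·Cr + Qe·Cₑ)/(Qr + Qe) = 86:
Cₑ = (2.161·86 − 2.030·4.200) / 0.1310 = 1354 µg/L.

1350 µg/L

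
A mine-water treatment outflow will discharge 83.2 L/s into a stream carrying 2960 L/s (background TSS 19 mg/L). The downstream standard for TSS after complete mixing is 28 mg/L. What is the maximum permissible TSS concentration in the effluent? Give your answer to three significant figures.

348 mg/L

At the limit, (Qr·Cr + Qe·Cₑ)/(Qr + Qe) = 28:
Cₑ = (3043·28 − 2960·19.00) / 83.20 = 348.2 mg/L.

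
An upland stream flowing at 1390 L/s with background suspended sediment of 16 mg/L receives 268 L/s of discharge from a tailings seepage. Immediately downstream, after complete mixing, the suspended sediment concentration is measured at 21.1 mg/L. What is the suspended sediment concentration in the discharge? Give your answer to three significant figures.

Mass balance: 1390·16.00 + 268.0·Cₑ = 1658·21.10
→ Cₑ = (1658·21.10 − 1390·16.00) / 268.0 = 47.55 mg/L.

47.6 mg/L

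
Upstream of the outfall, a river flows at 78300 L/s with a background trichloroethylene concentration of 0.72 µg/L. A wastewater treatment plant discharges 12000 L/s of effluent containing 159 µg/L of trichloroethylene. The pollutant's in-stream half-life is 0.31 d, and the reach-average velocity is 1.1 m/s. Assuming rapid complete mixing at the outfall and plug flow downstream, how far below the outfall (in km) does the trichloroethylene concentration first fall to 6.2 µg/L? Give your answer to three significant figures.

Flow-weighted average: C = (78300·0.7200 + 12000·159.0) / 90300 = 1964000/90300 = 21.75 µg/L.
Half-life 0.31 d → k = ln 2 / 0.31 = 2.236 d⁻¹.
Set 21.75·exp(−k·t) = 6.2 → t = ln(21.75/6.2)/k = 48500 s = 13.47 h.
Distance = v·t = 1.1·48500 = 53350 m = 53.35 km.

53.4 km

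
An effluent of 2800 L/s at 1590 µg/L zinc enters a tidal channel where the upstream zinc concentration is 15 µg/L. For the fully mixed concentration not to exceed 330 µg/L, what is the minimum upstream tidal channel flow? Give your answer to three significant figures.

Set C_mix = 330: (Q·15.00 + 2800·1590) / (Q + 2800) = 330
→ Q = 2800·(1590 − 330)/(330 − 15.00) = 11200 L/s.

11200 L/s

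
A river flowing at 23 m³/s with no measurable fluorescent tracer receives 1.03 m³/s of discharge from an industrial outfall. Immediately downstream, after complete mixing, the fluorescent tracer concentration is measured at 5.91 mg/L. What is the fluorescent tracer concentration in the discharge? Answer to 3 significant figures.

Mass balance: 23.00·0 + 1.030·Cₑ = 24.03·5.910
→ Cₑ = (24.03·5.910 − 23.00·0) / 1.030 = 137.9 mg/L.

138 mg/L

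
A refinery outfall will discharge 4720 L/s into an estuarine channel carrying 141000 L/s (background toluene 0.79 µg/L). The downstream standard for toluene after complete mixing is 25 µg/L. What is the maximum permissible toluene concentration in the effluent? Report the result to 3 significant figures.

At the limit, (Qr·Cr + Qe·Cₑ)/(Qr + Qe) = 25:
Cₑ = (145700·25 − 141000·0.7900) / 4720 = 748.2 µg/L.

748 µg/L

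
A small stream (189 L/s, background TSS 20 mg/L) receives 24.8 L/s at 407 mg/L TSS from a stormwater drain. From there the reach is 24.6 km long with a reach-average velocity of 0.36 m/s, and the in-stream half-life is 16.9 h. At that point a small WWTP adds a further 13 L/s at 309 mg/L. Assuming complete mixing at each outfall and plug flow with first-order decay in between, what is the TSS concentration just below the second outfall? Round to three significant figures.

Flow-weighted average: C = (189.0·20.00 + 24.80·407.0) / 213.8 = 13870/213.8 = 64.89 mg/L; combined flow 213.8 L/s.
Travel time t = 24.6·1000 / 0.36 = 68330 s = 18.98 h.
Half-life 16.9 h → k = ln 2 / 16.9 = 0.04101 h⁻¹ = 0.9844 d⁻¹.
Decay over the reach: 64.89·exp(−kt) = 64.89·0.4591 = 29.79 mg/L.
Second outfall: C = (213.8·29.79 + 13.00·309.0)/226.8 = 45.79 mg/L.

45.8 mg/L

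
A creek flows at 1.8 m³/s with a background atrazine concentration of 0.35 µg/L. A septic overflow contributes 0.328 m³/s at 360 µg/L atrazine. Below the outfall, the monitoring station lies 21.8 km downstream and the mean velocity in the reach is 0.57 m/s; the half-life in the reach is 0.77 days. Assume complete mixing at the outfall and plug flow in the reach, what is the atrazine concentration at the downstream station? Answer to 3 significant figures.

37.5 µg/L

Flow-weighted average: C = (1.800·0.3500 + 0.3280·360.0) / 2.128 = 118.7/2.128 = 55.78 µg/L.
Travel time t = 21.8·1000 / 0.57 = 38250 s = 10.62 h.
Half-life 0.77 d → k = ln 2 / 0.77 = 0.9002 d⁻¹.
Decay over the reach: 55.78·exp(−kt) = 55.78·0.6713 = 37.45 µg/L.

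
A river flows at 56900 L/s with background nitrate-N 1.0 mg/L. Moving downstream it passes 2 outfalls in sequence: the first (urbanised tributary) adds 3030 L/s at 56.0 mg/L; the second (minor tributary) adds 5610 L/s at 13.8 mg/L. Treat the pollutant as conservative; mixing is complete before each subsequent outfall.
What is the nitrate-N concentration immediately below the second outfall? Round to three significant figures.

4.64 mg/L

Outfall 1: combined Q = 59930 L/s; C = (56900·1.000 + 3030·56.00)/59930 = 3.781 mg/L.
Outfall 2: combined Q = 65540 L/s; C = (59930·3.781 + 5610·13.80)/65540 = 4.638 mg/L.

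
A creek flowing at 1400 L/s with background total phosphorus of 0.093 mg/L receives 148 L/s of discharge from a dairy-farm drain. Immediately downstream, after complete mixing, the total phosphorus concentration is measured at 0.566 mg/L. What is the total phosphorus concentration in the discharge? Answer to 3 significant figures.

5.04 mg/L

Mass balance: 1400·0.09300 + 148.0·Cₑ = 1548·0.5660
→ Cₑ = (1548·0.5660 − 1400·0.09300) / 148.0 = 5.040 mg/L.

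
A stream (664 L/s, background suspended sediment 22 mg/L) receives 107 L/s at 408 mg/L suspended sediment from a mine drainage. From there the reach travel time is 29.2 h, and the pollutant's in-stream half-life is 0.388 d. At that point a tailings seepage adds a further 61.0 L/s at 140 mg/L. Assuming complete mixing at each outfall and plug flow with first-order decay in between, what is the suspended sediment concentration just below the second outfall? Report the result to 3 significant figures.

After mixing, C = (664.0·22.00 + 107.0·408.0) / 771.0 = 58260/771.0 = 75.57 mg/L; combined flow 771.0 L/s.
Half-life 0.388 d → k = ln 2 / 0.388 = 1.786 d⁻¹.
Applying C = C₀e^(−kt): 75.57 × 0.1138 = 8.598 mg/L.
Second outfall: C = (771.0·8.598 + 61.00·140.0)/832.0 = 18.23 mg/L.

18.2 mg/L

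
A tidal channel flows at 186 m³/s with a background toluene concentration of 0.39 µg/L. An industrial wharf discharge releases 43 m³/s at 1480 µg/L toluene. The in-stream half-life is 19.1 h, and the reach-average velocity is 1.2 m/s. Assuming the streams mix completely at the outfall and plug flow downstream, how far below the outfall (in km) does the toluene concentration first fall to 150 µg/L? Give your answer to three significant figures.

73.5 km

After mixing, C = (186.0·0.3900 + 43.00·1480) / 229.0 = 63710/229.0 = 278.2 µg/L.
Half-life 19.1 h → k = ln 2 / 19.1 = 0.03629 h⁻¹ = 0.8710 d⁻¹.
Set 278.2·exp(−k·t) = 150 → t = ln(278.2/150)/k = 61280 s = 17.02 h.
Distance = v·t = 1.2·61280 = 73540 m = 73.54 km.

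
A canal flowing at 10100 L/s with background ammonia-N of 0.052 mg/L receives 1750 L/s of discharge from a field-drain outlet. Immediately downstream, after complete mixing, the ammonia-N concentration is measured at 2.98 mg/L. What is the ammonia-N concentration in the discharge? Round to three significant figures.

19.9 mg/L

Mass balance: 10100·0.05200 + 1750·Cₑ = 11850·2.980
→ Cₑ = (11850·2.980 − 10100·0.05200) / 1750 = 19.88 mg/L.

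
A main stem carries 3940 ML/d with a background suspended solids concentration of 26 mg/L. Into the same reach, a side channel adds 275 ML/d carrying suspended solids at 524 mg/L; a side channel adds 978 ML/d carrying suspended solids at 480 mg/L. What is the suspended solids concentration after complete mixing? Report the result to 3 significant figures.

Mass balance: C = (3940·26.00 + 275.0·524.0 + 978.0·480.0) / 5193 = 716000/5193 = 137.9 mg/L.

138 mg/L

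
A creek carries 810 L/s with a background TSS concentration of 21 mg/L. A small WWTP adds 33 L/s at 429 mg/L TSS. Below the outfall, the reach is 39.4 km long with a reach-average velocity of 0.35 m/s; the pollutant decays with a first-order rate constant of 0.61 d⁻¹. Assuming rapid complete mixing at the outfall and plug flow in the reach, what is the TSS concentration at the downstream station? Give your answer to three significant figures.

Flow-weighted average: C = (810.0·21.00 + 33.00·429.0) / 843.0 = 31170/843.0 = 36.97 mg/L.
Travel time t = 39.4·1000 / 0.35 = 112600 s = 31.27 h.
First-order decay: C = 36.97·exp(−k·t) = 36.97·0.4517 = 16.70 mg/L.

16.7 mg/L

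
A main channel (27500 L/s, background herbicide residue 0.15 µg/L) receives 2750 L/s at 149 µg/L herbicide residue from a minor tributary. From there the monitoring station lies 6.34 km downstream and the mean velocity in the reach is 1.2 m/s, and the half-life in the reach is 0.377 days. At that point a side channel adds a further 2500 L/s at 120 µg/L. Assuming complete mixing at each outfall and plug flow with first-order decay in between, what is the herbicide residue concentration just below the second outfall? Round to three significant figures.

Mixed concentration C = ΣQC/ΣQ = (27500·0.1500 + 2750·149.0) / 30250 = 413900/30250 = 13.68 µg/L; combined flow 30250 L/s.
Travel time t = 6.34·1000 / 1.2 = 5283 s = 1.468 h.
Half-life 0.377 d → k = ln 2 / 0.377 = 1.839 d⁻¹.
After decay, C = 13.68 × e^(−kt) = 13.68 × 0.8937 = 12.23 µg/L.
Second outfall: C = (30250·12.23 + 2500·120.0)/32750 = 20.45 µg/L.

20.5 µg/L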